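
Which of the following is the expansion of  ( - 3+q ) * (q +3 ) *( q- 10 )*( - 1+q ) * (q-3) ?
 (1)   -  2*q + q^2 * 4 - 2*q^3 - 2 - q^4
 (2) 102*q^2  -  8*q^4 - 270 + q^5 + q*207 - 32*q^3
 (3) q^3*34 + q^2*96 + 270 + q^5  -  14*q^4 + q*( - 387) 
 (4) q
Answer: 3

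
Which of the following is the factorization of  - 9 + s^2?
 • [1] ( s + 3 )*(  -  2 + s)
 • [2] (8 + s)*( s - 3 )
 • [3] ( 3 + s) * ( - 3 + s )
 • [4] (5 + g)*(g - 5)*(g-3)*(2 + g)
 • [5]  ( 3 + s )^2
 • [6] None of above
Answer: 3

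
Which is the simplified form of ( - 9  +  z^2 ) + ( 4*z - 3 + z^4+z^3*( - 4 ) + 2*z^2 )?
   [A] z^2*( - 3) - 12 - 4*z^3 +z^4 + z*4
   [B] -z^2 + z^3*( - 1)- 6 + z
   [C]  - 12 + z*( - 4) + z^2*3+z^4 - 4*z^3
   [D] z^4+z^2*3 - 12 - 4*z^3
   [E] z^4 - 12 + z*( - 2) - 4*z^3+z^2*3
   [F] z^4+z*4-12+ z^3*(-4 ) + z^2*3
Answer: F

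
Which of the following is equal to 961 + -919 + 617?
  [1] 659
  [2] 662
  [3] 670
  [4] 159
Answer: 1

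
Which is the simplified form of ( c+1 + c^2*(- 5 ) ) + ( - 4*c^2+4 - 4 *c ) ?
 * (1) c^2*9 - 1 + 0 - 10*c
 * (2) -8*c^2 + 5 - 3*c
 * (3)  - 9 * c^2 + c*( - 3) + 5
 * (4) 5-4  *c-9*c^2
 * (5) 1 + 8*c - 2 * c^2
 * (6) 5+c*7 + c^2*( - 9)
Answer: 3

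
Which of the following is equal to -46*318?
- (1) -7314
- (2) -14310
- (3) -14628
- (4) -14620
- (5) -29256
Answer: 3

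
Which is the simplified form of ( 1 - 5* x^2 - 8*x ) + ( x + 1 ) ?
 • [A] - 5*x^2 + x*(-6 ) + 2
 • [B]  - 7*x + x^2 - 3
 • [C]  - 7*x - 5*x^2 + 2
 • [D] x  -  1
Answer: C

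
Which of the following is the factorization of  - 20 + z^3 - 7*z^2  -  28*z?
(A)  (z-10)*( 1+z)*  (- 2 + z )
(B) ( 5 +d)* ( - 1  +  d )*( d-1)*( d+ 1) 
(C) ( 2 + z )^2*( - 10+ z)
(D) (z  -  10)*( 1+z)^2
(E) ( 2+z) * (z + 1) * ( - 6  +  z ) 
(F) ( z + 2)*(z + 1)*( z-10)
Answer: F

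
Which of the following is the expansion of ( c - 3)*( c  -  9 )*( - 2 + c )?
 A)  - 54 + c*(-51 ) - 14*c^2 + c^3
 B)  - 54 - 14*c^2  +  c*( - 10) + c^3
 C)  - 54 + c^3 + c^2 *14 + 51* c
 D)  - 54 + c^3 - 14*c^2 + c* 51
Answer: D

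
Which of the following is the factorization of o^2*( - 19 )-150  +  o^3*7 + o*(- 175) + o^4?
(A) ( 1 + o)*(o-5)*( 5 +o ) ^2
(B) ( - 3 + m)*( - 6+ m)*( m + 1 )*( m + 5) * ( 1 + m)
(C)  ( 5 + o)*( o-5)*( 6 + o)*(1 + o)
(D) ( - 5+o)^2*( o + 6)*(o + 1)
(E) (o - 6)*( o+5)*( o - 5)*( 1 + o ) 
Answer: C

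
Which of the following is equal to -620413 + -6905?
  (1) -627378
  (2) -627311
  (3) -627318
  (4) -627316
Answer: 3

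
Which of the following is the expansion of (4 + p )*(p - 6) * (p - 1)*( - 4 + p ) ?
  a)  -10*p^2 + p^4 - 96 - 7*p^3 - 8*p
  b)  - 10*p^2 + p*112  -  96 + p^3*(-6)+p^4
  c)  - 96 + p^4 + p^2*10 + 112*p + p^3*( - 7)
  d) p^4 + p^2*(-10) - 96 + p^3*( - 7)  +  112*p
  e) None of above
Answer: d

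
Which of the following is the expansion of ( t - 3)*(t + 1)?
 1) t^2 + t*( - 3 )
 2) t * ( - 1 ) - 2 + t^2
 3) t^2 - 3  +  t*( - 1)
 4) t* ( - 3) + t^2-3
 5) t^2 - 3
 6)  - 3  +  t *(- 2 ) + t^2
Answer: 6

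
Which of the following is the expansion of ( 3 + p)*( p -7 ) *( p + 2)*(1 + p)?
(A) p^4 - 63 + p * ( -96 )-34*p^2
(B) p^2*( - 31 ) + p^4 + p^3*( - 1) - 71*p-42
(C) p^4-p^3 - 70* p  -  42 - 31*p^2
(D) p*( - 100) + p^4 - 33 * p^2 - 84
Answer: B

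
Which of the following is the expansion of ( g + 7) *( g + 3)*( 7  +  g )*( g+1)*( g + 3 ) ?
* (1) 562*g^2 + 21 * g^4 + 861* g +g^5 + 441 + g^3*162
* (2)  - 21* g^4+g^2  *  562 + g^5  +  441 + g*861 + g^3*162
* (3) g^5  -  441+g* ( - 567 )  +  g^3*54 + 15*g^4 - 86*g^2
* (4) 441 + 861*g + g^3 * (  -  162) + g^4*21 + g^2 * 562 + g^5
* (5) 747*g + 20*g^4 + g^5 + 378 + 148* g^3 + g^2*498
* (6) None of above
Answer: 1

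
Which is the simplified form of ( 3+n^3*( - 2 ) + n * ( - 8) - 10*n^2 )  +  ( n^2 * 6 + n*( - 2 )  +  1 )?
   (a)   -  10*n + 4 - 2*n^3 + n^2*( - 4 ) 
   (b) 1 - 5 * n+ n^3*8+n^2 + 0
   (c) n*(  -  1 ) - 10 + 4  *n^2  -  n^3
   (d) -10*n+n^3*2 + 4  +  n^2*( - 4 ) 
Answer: a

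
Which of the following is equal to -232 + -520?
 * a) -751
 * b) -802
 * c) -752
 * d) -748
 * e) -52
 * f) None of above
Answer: c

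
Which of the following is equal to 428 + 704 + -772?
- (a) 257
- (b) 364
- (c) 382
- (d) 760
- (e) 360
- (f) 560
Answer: e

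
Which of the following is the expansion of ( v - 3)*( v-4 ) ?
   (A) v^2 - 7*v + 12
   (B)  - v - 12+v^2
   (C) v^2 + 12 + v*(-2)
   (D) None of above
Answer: A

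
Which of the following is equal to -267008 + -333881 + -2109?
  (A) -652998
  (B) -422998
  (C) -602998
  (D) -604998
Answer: C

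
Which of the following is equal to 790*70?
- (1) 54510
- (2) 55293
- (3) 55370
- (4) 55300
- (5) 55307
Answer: 4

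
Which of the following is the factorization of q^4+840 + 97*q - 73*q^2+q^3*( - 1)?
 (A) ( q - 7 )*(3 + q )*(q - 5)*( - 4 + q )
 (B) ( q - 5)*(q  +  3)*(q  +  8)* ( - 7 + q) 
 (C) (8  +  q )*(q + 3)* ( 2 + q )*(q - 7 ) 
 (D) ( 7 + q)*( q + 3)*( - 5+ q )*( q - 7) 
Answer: B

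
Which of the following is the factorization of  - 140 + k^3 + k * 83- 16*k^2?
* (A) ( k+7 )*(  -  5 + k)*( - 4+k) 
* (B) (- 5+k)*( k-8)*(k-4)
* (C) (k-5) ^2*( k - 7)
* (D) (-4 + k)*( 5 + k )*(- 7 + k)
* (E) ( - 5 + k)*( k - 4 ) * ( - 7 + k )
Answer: E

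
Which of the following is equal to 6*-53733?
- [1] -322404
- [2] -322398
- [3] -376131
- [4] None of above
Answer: 2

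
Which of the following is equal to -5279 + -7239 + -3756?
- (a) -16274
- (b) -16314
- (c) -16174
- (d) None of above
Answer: a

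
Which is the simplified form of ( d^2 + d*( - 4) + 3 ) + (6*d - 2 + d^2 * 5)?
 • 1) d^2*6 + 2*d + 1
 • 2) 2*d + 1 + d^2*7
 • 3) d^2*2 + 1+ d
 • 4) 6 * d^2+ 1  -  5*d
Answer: 1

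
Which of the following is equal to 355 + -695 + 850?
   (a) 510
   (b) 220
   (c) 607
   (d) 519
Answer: a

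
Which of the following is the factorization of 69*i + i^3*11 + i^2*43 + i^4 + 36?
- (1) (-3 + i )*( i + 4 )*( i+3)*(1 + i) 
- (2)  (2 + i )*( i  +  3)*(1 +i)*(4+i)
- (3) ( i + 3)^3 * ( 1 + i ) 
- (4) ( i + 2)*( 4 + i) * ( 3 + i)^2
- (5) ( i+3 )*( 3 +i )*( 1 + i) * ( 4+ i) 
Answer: 5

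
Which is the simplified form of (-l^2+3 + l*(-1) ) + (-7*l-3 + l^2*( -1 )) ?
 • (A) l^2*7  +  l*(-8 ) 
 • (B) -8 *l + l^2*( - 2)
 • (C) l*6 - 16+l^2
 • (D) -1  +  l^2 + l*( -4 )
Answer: B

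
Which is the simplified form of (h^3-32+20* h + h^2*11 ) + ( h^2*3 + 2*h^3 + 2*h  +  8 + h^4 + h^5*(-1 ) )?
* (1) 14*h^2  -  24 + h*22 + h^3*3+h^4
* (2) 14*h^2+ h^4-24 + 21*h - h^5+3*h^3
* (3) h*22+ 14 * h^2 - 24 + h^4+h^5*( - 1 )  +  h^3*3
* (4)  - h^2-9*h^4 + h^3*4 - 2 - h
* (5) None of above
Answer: 3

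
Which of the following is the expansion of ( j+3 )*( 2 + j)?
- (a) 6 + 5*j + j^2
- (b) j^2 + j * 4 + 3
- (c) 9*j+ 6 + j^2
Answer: a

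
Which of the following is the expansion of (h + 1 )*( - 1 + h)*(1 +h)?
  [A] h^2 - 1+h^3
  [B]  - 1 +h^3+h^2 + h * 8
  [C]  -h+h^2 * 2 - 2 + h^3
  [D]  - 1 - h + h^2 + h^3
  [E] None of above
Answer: D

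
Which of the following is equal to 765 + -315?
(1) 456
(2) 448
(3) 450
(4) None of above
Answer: 3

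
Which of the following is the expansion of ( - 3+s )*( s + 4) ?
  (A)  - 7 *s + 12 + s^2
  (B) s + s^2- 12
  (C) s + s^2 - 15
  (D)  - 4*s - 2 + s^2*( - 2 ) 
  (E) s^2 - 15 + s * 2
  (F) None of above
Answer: B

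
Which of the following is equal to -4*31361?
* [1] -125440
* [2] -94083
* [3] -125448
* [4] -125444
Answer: 4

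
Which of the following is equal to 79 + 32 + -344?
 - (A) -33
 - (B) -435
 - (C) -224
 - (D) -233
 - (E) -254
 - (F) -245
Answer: D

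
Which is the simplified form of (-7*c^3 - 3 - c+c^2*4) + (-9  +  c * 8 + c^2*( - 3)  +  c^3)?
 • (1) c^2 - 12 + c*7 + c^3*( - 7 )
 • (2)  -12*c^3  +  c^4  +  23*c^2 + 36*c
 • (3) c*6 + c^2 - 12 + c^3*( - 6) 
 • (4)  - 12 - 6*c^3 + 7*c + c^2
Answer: 4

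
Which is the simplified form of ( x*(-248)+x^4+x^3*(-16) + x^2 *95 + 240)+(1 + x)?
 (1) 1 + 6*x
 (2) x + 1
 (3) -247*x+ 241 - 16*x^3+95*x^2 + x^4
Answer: 3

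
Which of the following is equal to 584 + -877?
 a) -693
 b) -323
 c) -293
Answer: c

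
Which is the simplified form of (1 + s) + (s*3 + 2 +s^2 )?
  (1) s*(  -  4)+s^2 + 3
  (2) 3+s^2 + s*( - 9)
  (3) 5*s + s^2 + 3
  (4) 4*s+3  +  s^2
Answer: 4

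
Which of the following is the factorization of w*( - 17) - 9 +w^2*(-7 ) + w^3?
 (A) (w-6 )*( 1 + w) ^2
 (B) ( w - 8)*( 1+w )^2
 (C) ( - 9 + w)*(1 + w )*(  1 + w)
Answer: C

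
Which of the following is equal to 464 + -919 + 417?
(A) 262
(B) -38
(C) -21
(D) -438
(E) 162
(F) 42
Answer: B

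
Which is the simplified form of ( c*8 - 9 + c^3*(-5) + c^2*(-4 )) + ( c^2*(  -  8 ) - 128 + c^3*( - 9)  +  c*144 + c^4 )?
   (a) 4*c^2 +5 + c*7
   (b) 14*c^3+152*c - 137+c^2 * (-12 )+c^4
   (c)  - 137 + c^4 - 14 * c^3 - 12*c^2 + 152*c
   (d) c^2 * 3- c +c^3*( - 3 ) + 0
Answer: c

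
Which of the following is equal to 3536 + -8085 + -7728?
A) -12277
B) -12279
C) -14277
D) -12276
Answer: A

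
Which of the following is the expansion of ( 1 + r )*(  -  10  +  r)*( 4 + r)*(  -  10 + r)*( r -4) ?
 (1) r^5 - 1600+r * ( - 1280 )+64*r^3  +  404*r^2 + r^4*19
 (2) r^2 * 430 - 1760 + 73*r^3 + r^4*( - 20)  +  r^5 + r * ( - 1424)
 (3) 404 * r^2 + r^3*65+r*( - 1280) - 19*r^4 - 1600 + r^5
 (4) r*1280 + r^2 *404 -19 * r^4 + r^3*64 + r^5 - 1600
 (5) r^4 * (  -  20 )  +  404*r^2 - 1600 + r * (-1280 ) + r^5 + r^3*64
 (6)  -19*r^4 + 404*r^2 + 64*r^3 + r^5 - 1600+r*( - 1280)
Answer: 6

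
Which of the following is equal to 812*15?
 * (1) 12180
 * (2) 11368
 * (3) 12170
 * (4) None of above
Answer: 1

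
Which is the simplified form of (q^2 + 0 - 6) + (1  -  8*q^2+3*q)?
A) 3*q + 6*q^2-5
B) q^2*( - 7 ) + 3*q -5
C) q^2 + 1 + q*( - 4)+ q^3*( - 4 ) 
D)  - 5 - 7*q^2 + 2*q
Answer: B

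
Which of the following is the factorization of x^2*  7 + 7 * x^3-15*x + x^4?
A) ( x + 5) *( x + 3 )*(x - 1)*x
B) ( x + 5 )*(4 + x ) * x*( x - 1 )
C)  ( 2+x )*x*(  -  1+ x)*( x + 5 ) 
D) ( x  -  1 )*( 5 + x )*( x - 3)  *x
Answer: A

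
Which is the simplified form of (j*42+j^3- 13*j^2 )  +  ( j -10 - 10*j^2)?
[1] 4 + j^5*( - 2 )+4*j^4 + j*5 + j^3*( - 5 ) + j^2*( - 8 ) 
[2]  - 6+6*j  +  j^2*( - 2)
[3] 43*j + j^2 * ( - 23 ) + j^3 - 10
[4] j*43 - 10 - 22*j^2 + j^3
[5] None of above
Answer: 3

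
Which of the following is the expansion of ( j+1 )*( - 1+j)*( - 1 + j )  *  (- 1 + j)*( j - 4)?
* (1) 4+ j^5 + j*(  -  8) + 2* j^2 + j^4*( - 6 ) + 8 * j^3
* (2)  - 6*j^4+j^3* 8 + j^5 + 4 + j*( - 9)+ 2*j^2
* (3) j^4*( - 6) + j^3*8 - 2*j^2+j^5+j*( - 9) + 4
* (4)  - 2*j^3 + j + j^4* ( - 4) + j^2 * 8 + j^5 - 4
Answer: 2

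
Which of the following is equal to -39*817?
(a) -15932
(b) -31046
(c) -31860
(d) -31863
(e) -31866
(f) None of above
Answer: d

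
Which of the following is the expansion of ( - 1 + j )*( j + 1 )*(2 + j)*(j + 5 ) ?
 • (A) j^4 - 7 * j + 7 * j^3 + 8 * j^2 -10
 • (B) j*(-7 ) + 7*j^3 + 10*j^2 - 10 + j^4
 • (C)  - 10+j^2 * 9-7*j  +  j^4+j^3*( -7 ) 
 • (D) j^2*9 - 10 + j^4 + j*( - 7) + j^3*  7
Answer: D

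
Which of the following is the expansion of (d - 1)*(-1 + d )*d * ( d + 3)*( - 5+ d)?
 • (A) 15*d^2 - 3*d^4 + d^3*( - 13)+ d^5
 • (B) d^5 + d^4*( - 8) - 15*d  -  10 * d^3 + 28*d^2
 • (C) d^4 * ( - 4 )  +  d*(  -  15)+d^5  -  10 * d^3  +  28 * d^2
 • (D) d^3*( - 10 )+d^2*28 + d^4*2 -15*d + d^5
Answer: C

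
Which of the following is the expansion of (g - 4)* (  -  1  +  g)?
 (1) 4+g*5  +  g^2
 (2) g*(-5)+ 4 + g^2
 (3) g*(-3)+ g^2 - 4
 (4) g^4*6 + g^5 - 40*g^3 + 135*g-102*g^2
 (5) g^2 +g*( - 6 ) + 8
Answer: 2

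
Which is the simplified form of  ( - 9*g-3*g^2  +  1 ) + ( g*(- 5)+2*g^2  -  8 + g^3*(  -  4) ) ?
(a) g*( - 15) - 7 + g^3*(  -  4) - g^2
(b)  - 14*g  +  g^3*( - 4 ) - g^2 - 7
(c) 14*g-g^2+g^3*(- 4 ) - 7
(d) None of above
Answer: b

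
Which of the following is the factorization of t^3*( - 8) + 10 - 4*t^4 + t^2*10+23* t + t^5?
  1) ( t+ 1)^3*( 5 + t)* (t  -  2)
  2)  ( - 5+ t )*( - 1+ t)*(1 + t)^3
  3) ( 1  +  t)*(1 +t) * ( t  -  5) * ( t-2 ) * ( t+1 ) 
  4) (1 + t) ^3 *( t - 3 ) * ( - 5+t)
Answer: 3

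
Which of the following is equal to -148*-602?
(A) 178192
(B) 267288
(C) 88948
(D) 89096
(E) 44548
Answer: D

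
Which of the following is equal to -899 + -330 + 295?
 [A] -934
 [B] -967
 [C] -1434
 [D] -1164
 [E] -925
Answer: A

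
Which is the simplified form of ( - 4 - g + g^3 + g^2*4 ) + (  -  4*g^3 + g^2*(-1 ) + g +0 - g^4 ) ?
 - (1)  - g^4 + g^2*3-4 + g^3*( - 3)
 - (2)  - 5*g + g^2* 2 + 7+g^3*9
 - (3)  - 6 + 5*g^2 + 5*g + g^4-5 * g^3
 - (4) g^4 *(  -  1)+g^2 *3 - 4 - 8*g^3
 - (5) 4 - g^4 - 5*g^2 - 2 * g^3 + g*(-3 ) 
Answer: 1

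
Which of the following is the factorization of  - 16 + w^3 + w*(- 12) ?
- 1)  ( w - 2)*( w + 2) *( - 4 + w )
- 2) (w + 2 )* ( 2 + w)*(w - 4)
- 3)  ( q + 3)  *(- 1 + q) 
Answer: 2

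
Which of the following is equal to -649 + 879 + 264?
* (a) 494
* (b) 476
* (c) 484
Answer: a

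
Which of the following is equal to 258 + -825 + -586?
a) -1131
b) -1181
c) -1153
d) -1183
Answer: c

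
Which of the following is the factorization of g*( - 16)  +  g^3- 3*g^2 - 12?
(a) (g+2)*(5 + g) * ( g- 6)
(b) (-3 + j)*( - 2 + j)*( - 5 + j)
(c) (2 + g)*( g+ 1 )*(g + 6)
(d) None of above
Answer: d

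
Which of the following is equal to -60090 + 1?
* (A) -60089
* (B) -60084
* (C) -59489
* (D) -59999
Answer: A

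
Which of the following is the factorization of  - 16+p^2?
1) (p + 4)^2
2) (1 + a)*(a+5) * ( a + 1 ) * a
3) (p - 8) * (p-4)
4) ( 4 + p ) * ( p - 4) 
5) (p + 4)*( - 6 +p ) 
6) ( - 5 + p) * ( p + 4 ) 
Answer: 4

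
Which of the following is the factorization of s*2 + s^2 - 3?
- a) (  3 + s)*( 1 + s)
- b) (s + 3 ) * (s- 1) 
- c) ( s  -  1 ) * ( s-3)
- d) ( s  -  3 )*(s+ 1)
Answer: b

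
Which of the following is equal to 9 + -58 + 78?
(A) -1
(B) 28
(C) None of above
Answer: C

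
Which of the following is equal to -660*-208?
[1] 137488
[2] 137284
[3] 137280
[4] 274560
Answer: 3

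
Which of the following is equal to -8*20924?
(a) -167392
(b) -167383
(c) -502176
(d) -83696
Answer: a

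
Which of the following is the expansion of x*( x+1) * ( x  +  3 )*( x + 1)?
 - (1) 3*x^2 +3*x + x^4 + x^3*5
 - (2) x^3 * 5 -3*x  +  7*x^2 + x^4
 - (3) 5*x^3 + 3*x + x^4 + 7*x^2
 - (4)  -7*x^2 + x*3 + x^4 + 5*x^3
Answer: 3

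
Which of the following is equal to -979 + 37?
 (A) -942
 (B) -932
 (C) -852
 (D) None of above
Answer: A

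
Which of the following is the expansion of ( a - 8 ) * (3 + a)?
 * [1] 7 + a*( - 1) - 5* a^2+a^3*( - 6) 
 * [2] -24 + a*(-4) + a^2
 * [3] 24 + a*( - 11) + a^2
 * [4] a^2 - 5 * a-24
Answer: 4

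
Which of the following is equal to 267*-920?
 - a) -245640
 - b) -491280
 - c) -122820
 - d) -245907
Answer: a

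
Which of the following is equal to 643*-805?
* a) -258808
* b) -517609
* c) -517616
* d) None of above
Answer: d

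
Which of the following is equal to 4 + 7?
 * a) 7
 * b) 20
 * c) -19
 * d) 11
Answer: d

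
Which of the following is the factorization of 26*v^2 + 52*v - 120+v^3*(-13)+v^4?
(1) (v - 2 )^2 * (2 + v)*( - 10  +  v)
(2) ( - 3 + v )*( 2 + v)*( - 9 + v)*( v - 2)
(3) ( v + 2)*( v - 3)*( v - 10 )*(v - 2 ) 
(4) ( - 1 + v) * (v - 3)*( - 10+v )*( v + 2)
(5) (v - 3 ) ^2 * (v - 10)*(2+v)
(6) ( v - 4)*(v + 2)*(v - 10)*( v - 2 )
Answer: 3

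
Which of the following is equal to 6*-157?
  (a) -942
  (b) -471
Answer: a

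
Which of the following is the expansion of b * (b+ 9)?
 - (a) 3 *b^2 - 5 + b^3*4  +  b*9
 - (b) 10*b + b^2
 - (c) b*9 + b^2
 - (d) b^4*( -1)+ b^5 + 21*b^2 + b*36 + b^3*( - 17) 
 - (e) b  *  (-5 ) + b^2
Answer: c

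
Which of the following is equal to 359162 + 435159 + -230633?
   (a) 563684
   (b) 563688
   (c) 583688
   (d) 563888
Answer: b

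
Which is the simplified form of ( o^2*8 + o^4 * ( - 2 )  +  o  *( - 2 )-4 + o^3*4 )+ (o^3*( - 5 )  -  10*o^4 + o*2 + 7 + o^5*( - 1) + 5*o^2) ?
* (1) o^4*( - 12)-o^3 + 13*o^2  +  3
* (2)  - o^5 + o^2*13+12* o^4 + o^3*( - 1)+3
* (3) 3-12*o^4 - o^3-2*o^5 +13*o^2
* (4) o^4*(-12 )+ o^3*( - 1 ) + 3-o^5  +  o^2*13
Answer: 4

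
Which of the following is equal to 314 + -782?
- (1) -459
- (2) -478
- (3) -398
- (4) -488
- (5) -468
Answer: 5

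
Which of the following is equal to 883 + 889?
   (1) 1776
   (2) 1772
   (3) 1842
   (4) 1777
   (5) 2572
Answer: 2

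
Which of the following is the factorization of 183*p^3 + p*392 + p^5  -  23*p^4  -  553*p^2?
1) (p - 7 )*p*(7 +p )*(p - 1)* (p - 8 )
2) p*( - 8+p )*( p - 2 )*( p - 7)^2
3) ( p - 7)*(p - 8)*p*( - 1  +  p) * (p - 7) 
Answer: 3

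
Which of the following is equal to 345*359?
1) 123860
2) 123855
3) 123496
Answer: 2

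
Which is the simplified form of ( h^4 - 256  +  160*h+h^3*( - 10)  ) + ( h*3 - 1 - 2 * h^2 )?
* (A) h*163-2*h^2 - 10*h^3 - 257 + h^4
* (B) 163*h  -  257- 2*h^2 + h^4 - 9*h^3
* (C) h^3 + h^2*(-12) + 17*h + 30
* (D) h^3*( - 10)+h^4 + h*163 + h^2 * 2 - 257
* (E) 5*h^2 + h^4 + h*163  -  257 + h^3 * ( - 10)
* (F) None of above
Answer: A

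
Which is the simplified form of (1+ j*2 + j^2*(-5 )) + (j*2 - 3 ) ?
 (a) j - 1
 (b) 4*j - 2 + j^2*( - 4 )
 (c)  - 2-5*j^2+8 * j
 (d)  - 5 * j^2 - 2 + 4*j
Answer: d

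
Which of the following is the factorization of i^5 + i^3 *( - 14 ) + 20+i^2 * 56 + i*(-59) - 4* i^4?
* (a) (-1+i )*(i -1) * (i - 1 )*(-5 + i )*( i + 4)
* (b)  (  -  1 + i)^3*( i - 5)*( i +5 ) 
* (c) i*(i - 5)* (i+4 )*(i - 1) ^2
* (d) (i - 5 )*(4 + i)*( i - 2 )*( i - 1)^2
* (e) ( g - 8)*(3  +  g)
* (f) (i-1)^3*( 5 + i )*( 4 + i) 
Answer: a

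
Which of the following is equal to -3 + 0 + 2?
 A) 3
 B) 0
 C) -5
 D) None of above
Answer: D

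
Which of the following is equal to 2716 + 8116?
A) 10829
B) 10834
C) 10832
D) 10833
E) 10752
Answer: C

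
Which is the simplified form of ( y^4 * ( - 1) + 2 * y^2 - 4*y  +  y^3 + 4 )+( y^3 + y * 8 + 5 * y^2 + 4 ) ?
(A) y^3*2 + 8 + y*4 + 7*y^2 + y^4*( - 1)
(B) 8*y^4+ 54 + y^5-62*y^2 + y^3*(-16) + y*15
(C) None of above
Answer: A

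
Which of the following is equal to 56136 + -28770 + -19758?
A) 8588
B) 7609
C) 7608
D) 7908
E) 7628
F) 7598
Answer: C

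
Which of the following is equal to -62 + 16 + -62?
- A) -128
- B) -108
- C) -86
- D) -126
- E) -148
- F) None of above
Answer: B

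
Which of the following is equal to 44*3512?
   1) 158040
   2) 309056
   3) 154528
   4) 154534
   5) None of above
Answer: 3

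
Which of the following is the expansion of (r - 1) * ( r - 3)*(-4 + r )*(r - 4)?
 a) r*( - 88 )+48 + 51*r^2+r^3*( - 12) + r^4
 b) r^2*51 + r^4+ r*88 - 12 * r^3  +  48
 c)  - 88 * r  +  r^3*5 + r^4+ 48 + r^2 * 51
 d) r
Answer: a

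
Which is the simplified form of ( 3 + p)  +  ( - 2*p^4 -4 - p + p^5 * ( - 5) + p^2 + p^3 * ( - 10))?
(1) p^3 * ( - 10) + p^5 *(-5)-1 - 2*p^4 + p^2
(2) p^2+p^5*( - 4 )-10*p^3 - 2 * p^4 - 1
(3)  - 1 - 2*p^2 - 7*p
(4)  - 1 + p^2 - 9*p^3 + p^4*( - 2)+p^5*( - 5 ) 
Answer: 1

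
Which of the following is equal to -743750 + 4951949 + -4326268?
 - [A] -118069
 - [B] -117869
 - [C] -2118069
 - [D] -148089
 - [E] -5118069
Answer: A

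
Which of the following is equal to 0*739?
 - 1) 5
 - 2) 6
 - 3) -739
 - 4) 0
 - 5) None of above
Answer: 4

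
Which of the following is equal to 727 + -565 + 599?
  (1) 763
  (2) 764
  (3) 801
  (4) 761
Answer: 4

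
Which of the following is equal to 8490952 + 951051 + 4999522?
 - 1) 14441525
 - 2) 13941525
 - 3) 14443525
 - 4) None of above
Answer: 1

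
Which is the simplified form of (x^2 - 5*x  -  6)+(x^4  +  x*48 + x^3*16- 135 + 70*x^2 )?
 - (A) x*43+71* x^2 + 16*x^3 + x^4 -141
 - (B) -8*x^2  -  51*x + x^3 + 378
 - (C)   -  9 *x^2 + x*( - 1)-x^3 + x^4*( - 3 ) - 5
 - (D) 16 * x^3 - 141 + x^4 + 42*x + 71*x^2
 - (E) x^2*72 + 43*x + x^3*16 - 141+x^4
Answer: A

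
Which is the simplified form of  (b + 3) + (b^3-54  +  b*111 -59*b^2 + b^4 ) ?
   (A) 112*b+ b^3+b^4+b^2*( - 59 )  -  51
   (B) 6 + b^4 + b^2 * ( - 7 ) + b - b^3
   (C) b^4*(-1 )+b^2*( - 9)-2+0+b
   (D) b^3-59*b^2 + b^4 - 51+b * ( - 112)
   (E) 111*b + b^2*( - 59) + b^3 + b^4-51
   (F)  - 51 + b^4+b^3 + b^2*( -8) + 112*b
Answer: A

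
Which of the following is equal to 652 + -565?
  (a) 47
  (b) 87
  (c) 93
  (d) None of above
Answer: b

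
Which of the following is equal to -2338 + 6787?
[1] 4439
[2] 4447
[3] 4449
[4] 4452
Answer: 3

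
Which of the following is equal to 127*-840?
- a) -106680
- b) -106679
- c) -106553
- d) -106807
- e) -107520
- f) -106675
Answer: a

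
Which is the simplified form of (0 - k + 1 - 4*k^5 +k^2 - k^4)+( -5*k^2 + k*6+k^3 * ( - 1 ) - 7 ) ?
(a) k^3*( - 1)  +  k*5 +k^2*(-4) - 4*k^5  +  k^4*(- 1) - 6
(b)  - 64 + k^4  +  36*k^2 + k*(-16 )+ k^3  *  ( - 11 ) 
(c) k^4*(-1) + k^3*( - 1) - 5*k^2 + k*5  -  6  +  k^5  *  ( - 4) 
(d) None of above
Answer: a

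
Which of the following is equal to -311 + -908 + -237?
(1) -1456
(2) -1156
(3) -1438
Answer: 1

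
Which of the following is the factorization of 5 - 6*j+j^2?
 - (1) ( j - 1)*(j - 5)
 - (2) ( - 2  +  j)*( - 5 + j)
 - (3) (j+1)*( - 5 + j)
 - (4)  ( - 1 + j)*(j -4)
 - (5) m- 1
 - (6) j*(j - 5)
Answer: 1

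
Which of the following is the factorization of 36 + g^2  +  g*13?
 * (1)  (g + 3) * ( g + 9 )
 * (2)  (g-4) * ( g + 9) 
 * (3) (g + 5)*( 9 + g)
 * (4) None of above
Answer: 4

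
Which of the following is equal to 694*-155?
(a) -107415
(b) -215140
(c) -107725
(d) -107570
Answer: d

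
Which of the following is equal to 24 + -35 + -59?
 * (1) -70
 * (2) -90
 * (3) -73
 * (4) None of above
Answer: 1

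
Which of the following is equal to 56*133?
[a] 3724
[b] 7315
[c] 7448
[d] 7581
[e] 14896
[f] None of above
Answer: c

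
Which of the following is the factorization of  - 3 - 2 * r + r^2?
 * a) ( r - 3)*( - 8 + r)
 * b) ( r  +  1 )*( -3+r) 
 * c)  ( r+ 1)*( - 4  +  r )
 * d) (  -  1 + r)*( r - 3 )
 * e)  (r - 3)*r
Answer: b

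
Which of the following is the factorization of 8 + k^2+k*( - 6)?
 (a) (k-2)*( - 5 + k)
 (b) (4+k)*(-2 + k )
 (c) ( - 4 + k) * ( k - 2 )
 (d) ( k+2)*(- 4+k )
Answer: c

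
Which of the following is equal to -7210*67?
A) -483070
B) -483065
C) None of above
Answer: A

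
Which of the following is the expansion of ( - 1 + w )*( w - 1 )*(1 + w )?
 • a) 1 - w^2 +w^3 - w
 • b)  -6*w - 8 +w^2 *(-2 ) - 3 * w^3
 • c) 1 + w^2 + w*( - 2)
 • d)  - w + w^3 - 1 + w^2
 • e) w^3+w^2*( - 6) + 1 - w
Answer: a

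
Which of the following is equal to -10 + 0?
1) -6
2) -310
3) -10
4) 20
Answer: 3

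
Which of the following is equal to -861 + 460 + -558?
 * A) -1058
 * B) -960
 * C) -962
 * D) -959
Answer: D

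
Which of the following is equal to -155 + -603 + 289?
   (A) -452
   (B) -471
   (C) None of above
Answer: C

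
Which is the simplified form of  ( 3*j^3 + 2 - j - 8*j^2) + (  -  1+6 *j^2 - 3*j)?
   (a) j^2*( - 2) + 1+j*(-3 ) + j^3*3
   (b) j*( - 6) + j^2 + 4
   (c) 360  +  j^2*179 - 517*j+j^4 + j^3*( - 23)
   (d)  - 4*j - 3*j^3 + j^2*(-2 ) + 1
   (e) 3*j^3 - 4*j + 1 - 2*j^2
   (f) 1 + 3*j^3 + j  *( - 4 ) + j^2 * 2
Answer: e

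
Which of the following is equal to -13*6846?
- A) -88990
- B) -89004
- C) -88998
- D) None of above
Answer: C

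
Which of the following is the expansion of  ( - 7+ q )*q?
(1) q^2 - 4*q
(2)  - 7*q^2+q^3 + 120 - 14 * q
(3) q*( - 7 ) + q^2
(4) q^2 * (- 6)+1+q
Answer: 3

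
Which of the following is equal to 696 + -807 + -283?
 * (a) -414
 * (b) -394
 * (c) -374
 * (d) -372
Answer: b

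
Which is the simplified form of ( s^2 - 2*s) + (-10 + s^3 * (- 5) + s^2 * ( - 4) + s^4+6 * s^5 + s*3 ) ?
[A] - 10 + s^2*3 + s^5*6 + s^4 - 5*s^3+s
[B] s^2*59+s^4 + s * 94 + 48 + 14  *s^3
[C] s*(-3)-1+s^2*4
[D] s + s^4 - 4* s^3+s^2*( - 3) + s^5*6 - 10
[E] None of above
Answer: E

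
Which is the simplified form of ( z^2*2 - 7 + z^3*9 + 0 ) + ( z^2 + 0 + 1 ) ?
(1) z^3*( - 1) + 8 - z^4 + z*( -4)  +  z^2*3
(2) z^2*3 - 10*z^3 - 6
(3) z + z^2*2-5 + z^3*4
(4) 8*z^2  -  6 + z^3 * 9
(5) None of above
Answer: 5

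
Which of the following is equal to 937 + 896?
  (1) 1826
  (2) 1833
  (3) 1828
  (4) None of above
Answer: 2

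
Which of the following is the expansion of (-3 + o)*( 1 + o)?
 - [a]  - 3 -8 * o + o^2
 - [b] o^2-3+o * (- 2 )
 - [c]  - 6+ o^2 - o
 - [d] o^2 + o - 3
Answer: b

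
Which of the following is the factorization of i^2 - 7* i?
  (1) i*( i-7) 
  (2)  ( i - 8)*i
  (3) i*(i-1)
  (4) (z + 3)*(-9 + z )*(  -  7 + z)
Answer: 1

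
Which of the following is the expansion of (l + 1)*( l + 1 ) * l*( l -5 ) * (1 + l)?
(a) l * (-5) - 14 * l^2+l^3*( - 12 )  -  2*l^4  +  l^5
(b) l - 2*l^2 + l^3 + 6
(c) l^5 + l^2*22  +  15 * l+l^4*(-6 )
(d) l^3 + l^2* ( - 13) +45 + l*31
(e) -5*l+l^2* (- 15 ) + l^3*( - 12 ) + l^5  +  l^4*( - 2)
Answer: a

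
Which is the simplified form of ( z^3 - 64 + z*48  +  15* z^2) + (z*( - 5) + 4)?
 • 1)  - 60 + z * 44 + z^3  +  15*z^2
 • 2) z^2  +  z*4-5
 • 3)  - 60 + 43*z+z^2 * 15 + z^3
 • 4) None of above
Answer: 3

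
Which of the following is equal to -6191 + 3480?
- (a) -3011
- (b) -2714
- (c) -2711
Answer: c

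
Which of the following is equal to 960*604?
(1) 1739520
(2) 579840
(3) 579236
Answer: 2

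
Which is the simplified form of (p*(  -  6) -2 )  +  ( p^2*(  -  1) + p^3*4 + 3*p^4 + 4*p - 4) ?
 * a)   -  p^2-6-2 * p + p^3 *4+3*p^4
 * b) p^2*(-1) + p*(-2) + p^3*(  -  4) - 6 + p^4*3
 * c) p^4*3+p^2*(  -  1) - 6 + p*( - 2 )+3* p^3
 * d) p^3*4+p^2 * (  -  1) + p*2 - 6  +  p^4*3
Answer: a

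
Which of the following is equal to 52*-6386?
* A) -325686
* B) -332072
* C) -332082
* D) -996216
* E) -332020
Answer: B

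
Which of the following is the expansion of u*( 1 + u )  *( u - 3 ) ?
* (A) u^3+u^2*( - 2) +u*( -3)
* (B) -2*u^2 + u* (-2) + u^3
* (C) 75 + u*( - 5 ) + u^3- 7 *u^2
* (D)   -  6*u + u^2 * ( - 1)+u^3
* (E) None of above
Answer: A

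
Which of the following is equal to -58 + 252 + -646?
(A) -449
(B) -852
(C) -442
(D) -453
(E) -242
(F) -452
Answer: F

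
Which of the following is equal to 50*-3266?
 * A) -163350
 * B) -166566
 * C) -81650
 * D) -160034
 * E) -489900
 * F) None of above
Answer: F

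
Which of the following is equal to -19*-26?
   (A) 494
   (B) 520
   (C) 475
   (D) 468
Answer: A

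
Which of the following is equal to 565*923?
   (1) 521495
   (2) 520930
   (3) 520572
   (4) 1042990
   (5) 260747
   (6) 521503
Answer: 1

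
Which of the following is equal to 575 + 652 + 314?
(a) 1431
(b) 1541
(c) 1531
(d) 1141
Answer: b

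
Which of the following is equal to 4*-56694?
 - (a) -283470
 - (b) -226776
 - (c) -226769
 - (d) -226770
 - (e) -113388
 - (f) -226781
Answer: b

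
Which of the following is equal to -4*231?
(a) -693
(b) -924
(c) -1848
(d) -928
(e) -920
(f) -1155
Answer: b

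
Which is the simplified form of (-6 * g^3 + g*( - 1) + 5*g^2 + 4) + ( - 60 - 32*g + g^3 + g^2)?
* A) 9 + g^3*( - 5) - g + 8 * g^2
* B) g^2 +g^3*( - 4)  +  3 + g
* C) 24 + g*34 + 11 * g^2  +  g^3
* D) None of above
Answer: D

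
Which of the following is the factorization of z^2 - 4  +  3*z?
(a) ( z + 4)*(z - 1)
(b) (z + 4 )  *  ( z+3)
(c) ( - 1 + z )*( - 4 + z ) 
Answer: a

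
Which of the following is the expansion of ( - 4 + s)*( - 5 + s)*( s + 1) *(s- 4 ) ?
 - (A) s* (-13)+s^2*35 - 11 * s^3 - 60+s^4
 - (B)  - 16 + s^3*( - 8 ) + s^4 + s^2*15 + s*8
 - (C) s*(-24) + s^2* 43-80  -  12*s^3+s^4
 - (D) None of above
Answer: C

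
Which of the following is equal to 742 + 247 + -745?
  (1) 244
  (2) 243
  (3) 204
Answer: 1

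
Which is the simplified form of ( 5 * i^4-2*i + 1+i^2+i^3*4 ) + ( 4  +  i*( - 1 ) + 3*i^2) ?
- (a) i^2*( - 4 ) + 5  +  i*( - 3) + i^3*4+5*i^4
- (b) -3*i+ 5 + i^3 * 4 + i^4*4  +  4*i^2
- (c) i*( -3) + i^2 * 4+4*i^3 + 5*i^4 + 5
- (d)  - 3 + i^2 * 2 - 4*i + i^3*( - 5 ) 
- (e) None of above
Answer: c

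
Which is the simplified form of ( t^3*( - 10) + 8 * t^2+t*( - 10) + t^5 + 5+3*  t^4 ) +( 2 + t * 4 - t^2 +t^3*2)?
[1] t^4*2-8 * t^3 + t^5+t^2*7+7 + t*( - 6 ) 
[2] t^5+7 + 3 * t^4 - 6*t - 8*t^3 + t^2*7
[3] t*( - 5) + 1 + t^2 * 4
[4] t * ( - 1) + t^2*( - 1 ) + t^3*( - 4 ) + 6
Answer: 2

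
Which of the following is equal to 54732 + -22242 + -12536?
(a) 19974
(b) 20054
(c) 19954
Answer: c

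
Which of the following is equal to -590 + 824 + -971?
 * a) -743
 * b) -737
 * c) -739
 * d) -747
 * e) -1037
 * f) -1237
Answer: b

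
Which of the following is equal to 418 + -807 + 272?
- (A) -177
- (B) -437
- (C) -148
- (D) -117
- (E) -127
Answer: D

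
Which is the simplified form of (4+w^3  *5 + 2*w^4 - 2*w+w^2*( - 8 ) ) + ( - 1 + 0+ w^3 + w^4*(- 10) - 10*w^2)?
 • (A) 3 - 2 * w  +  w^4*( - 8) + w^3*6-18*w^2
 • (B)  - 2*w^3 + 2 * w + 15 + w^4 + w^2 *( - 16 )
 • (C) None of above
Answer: A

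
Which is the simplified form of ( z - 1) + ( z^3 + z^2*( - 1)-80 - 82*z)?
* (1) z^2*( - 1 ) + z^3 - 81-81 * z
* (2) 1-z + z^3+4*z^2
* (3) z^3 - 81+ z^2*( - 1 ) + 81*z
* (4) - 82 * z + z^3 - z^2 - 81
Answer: 1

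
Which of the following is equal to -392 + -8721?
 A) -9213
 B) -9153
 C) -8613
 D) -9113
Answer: D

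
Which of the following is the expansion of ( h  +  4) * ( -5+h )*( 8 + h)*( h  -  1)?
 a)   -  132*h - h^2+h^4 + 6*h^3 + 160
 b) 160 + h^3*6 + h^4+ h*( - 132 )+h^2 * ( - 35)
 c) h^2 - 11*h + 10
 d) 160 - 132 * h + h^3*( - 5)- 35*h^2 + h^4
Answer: b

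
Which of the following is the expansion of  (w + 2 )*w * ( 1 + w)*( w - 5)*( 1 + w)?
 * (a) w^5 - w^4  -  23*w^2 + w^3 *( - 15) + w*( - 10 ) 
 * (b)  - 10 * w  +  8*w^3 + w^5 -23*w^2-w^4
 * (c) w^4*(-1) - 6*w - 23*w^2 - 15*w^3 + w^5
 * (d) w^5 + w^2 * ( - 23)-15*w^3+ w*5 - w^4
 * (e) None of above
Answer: a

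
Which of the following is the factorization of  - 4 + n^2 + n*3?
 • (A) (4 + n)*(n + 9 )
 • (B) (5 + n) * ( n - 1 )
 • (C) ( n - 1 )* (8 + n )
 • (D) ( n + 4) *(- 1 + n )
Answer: D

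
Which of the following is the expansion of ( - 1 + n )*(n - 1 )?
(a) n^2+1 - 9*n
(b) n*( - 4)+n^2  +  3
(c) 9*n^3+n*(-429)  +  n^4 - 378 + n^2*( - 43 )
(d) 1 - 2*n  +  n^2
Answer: d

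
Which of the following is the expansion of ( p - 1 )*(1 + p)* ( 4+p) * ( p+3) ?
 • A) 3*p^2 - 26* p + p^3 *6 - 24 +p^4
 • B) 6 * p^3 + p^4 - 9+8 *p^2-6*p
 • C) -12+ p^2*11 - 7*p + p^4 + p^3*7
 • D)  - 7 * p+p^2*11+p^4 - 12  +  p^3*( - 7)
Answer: C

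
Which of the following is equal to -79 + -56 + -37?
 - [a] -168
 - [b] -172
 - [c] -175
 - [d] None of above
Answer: b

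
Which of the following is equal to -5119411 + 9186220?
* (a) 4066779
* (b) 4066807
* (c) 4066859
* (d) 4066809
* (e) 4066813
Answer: d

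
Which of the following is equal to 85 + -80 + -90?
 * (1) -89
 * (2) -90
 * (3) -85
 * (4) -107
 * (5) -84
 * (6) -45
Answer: 3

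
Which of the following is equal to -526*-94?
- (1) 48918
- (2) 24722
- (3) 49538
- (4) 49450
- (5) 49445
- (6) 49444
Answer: 6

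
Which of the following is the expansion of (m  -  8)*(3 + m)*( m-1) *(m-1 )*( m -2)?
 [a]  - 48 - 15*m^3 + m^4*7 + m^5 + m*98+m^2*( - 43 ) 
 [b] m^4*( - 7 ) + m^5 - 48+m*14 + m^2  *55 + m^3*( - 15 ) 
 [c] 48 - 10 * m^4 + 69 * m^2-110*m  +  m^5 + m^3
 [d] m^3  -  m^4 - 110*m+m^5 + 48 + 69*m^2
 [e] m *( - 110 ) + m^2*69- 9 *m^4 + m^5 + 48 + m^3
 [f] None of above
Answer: e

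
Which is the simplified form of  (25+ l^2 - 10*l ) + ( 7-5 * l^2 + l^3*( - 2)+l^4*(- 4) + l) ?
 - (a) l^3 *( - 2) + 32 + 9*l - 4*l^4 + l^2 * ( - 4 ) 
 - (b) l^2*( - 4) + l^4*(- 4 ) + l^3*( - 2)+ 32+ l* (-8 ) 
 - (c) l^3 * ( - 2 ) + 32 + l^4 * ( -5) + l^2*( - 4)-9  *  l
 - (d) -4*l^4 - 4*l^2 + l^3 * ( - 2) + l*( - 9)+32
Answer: d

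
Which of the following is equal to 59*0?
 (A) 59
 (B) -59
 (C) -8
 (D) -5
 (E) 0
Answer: E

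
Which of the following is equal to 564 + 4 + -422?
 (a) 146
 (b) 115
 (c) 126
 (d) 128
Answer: a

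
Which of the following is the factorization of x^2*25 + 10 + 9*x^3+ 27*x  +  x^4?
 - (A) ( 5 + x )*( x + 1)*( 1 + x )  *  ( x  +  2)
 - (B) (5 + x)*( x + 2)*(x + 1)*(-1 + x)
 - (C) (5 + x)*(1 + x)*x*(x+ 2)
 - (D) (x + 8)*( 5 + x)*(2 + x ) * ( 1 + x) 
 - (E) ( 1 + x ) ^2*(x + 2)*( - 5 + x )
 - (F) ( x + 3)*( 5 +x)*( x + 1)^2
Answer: A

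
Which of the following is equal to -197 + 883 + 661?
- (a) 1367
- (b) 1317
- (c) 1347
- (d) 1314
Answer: c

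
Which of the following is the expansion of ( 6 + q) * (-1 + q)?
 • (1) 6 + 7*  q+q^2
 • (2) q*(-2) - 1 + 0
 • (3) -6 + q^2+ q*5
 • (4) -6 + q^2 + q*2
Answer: 3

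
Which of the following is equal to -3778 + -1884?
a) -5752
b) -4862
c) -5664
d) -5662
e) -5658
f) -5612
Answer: d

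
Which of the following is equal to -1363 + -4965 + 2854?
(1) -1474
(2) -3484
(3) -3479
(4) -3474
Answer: 4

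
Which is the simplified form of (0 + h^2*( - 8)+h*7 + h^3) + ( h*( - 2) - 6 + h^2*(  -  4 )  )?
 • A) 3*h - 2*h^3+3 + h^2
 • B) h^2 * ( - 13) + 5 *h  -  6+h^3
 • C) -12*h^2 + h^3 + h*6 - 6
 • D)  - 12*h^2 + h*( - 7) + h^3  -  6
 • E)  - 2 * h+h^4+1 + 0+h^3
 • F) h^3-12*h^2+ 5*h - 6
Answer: F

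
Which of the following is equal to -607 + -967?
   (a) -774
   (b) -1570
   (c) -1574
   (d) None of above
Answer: c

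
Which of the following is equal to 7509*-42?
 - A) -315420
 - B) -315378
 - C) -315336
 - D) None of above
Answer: B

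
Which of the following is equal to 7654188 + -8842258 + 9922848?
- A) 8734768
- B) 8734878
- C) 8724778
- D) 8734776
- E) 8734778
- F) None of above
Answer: E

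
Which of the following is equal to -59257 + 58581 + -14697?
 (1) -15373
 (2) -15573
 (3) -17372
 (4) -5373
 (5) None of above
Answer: 1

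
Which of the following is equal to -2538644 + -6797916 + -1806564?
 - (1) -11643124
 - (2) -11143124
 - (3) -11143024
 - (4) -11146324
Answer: 2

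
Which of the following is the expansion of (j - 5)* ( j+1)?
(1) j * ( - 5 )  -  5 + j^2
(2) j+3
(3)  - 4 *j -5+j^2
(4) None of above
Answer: 3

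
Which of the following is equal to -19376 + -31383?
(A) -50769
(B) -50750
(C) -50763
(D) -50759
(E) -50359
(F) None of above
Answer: D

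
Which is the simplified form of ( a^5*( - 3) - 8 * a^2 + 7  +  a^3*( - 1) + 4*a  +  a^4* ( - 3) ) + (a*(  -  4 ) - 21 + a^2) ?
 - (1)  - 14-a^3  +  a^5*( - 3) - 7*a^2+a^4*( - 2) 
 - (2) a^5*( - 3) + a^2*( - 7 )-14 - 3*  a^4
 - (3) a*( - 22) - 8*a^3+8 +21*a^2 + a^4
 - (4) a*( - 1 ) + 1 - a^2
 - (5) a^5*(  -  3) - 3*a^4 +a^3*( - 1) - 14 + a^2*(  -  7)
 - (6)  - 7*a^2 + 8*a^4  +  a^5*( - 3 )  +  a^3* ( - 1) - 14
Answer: 5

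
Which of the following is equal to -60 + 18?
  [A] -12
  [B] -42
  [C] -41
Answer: B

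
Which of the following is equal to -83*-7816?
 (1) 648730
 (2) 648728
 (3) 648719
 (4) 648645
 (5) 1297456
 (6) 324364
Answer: 2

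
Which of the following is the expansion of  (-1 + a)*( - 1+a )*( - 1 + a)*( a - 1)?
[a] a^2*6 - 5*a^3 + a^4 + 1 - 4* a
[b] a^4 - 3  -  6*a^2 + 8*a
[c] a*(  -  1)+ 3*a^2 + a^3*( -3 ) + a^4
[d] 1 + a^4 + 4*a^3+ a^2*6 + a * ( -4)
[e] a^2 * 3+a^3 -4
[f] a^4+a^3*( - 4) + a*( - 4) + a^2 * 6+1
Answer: f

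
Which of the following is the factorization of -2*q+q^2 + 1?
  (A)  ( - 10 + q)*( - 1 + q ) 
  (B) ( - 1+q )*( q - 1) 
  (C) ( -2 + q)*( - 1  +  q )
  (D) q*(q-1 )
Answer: B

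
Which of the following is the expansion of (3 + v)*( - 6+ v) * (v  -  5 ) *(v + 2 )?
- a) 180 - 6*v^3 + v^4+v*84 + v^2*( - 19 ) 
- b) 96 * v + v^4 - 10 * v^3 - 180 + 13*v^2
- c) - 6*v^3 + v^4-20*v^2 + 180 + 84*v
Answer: a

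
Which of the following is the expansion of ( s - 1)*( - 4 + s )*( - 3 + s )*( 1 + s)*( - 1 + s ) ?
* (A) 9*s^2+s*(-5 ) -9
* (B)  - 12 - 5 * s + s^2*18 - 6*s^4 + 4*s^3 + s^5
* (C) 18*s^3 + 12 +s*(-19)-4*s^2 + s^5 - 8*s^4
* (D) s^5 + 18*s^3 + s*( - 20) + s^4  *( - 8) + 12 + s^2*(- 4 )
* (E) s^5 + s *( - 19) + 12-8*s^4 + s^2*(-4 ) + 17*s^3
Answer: C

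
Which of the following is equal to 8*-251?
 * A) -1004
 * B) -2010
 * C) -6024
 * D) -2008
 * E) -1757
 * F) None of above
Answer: D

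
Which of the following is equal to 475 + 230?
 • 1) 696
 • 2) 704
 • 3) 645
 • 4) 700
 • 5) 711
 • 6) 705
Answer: 6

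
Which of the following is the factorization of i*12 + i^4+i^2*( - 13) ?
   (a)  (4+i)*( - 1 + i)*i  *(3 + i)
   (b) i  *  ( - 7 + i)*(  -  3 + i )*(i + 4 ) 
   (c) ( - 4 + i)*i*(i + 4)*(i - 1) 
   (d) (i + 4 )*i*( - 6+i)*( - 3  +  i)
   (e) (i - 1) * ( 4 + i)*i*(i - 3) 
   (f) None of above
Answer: e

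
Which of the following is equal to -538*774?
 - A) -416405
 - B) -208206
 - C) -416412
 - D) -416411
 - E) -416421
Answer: C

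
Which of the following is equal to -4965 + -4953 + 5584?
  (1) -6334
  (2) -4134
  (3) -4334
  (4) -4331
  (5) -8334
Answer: 3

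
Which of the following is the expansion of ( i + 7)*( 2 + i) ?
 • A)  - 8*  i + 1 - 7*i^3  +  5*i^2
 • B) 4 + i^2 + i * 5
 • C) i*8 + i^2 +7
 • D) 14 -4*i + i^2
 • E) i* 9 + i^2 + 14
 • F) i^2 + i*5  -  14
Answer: E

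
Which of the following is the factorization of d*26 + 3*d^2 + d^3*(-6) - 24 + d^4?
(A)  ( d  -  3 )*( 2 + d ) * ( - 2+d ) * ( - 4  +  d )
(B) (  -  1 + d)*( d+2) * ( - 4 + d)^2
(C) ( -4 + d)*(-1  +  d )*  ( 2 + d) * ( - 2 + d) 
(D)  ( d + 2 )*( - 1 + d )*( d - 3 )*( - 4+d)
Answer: D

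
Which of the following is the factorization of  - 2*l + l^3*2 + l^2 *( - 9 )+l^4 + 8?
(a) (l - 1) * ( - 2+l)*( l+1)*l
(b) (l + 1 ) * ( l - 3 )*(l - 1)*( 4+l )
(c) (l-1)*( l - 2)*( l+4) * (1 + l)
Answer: c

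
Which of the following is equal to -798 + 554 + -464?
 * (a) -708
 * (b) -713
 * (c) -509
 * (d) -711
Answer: a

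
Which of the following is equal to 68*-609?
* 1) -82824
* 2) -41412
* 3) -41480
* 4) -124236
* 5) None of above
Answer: 2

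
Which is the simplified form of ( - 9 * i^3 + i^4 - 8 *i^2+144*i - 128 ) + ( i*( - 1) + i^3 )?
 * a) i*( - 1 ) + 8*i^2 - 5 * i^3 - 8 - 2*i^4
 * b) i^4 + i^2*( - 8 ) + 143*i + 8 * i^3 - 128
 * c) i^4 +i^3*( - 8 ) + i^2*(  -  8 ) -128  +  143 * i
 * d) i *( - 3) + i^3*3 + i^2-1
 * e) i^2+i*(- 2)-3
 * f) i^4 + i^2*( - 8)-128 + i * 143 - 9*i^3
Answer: c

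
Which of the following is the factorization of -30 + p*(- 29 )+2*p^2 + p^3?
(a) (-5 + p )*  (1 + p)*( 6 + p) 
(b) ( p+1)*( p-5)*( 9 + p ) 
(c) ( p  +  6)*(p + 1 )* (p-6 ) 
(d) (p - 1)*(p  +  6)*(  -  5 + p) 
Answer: a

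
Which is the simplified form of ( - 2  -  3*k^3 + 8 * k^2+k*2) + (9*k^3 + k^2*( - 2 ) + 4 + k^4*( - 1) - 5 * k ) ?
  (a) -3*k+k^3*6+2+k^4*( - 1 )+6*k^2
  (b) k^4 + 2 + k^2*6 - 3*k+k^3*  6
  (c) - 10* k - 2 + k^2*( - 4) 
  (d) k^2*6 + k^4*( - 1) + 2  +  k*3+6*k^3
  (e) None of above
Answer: a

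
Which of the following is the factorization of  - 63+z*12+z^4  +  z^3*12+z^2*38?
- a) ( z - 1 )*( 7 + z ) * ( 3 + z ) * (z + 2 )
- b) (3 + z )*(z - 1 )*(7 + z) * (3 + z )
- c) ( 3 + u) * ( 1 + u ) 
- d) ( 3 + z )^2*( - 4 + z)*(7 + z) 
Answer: b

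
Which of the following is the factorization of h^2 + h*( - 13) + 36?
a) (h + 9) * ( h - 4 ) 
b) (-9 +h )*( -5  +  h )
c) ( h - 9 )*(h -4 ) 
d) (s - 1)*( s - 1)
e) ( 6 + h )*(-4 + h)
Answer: c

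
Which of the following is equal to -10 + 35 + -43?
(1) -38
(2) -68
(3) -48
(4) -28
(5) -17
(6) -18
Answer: 6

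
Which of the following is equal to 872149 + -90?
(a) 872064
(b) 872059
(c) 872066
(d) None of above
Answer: b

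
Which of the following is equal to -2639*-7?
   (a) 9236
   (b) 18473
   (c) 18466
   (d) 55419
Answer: b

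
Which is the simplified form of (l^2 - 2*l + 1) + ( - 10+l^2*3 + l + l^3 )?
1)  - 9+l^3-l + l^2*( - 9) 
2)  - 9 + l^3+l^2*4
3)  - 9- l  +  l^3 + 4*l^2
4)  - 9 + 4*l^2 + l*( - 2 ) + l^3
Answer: 3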